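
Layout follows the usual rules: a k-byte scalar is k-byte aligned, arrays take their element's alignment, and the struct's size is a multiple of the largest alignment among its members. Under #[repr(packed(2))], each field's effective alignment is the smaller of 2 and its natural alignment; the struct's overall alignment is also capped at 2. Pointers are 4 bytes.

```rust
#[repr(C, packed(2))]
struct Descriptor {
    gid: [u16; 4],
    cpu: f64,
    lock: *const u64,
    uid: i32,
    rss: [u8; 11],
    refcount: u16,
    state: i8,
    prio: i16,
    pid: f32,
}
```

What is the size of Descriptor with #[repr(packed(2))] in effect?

46

0..8  gid  (8B, 2-aligned)
8..16  cpu  (8B, 2-aligned)
16..20  lock  (4B, 2-aligned)
20..24  uid  (4B, 2-aligned)
24..35  rss  (11B, 1-aligned)
35..36  -- padding (1B)
36..38  refcount  (2B, 2-aligned)
38..39  state  (1B, 1-aligned)
39..40  -- padding (1B)
40..42  prio  (2B, 2-aligned)
42..46  pid  (4B, 2-aligned)
sizeof = 46, alignof = 2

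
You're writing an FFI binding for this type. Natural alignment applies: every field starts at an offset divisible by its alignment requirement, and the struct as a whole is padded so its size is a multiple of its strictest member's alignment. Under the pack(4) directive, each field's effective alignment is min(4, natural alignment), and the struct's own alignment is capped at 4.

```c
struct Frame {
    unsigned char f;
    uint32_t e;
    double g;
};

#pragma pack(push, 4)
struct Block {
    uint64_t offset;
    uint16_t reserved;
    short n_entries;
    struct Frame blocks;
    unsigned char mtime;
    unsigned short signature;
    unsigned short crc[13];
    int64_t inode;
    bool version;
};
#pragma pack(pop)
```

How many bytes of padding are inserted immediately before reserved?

Frame: @0: f [1B, align 1] → 1; +3 pad (align 4); @4: e [4B, align 4] → 8; @8: g [8B, align 8] → 16; size 16, align 8
@0: offset [8B, align 4] → 8
@8: reserved [2B, align 2] → 10

0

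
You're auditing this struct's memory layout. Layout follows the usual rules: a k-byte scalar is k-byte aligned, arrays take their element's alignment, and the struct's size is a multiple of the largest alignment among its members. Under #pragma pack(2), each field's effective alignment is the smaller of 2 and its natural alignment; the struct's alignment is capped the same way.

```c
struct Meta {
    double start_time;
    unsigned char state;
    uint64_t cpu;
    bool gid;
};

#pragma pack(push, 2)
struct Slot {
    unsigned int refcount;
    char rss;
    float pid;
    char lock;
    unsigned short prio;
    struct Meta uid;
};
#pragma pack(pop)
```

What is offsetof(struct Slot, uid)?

Meta: @0: start_time [8B, align 8] → 8; @8: state [1B, align 1] → 9; +7 pad (align 8); @16: cpu [8B, align 8] → 24; @24: gid [1B, align 1] → 25; +7 tail pad (align 8); size 32, align 8
@0: refcount [4B, align 2] → 4
@4: rss [1B, align 1] → 5
+1 pad (align 2)
@6: pid [4B, align 2] → 10
@10: lock [1B, align 1] → 11
+1 pad (align 2)
@12: prio [2B, align 2] → 14
@14: uid [32B, align 2] → 46

14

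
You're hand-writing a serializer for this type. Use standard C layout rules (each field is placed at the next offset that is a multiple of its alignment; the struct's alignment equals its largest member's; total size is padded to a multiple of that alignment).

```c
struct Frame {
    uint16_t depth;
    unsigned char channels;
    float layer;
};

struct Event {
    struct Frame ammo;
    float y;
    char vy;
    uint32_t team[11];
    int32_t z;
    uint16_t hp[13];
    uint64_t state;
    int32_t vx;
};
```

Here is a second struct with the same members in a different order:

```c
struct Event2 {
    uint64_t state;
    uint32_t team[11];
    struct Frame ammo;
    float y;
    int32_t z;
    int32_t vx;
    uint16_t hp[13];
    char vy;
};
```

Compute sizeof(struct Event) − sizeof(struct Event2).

8

Frame: 0..2  depth  (2B, 2-aligned); 2..3  channels  (1B, 1-aligned); 3..4  -- padding (1B); 4..8  layer  (4B, 4-aligned); sizeof = 8, alignof = 4
0..8  ammo  (8B, 4-aligned)
8..12  y  (4B, 4-aligned)
12..13  vy  (1B, 1-aligned)
13..16  -- padding (3B)
16..60  team  (44B, 4-aligned)
60..64  z  (4B, 4-aligned)
64..90  hp  (26B, 2-aligned)
90..96  -- padding (6B)
96..104  state  (8B, 8-aligned)
104..108  vx  (4B, 4-aligned)
108..112  -- tail padding (4B)
sizeof = 112, alignof = 8
— Event2 —
0..8  state  (8B, 8-aligned)
8..52  team  (44B, 4-aligned)
52..60  ammo  (8B, 4-aligned)
60..64  y  (4B, 4-aligned)
64..68  z  (4B, 4-aligned)
68..72  vx  (4B, 4-aligned)
72..98  hp  (26B, 2-aligned)
98..99  vy  (1B, 1-aligned)
99..104  -- tail padding (5B)
sizeof = 104, alignof = 8
112 − 104 = 8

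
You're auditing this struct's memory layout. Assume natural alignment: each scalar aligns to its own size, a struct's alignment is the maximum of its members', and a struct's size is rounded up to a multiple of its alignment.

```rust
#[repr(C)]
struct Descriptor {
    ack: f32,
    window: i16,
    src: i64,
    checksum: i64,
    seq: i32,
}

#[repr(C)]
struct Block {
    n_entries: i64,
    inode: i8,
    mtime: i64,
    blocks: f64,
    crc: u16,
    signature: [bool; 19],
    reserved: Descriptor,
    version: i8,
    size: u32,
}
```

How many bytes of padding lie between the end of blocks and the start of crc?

Descriptor: 0..4  ack  (4B, 4-aligned); 4..6  window  (2B, 2-aligned); 6..8  -- padding (2B); 8..16  src  (8B, 8-aligned); 16..24  checksum  (8B, 8-aligned); 24..28  seq  (4B, 4-aligned); 28..32  -- tail padding (4B); sizeof = 32, alignof = 8
0..8  n_entries  (8B, 8-aligned)
8..9  inode  (1B, 1-aligned)
9..16  -- padding (7B)
16..24  mtime  (8B, 8-aligned)
24..32  blocks  (8B, 8-aligned)
32..34  crc  (2B, 2-aligned)

0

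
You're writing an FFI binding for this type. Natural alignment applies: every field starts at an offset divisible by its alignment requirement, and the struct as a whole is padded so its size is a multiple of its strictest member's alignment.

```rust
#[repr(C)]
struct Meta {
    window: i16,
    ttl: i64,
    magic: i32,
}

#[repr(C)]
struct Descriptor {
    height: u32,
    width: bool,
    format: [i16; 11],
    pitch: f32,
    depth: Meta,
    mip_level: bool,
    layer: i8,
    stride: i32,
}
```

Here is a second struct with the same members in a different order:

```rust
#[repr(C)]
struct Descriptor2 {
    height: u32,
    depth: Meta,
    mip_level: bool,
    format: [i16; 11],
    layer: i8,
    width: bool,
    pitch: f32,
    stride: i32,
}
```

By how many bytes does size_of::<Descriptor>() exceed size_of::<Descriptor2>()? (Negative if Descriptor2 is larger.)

-8

Meta: 0..2  window  (2B, 2-aligned); 2..8  -- padding (6B); 8..16  ttl  (8B, 8-aligned); 16..20  magic  (4B, 4-aligned); 20..24  -- tail padding (4B); sizeof = 24, alignof = 8
0..4  height  (4B, 4-aligned)
4..5  width  (1B, 1-aligned)
5..6  -- padding (1B)
6..28  format  (22B, 2-aligned)
28..32  pitch  (4B, 4-aligned)
32..56  depth  (24B, 8-aligned)
56..57  mip_level  (1B, 1-aligned)
57..58  layer  (1B, 1-aligned)
58..60  -- padding (2B)
60..64  stride  (4B, 4-aligned)
sizeof = 64, alignof = 8
— Descriptor2 —
0..4  height  (4B, 4-aligned)
4..8  -- padding (4B)
8..32  depth  (24B, 8-aligned)
32..33  mip_level  (1B, 1-aligned)
33..34  -- padding (1B)
34..56  format  (22B, 2-aligned)
56..57  layer  (1B, 1-aligned)
57..58  width  (1B, 1-aligned)
58..60  -- padding (2B)
60..64  pitch  (4B, 4-aligned)
64..68  stride  (4B, 4-aligned)
68..72  -- tail padding (4B)
sizeof = 72, alignof = 8
64 − 72 = -8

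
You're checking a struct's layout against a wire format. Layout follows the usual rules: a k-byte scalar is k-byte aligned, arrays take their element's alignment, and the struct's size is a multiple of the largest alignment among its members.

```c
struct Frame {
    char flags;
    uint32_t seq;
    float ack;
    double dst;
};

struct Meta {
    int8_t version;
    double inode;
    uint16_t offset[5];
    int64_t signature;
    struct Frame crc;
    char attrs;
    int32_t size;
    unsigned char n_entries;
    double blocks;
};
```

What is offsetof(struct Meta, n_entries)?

72

Frame: @0: flags [1B, align 1] → 1; +3 pad (align 4); @4: seq [4B, align 4] → 8; @8: ack [4B, align 4] → 12; +4 pad (align 8); @16: dst [8B, align 8] → 24; size 24, align 8
@0: version [1B, align 1] → 1
+7 pad (align 8)
@8: inode [8B, align 8] → 16
@16: offset [10B, align 2] → 26
+6 pad (align 8)
@32: signature [8B, align 8] → 40
@40: crc [24B, align 8] → 64
@64: attrs [1B, align 1] → 65
+3 pad (align 4)
@68: size [4B, align 4] → 72
@72: n_entries [1B, align 1] → 73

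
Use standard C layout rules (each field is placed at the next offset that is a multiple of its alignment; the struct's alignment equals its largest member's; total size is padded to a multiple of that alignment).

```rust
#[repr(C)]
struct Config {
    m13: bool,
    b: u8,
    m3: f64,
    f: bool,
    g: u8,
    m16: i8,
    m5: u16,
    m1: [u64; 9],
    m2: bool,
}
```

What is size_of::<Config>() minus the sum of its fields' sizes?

16

@0: m13 [1B, align 1] → 1
@1: b [1B, align 1] → 2
+6 pad (align 8)
@8: m3 [8B, align 8] → 16
@16: f [1B, align 1] → 17
@17: g [1B, align 1] → 18
@18: m16 [1B, align 1] → 19
+1 pad (align 2)
@20: m5 [2B, align 2] → 22
+2 pad (align 8)
@24: m1 [72B, align 8] → 96
@96: m2 [1B, align 1] → 97
+7 tail pad (align 8)
size 104, align 8
data bytes 88, size 104 → padding 16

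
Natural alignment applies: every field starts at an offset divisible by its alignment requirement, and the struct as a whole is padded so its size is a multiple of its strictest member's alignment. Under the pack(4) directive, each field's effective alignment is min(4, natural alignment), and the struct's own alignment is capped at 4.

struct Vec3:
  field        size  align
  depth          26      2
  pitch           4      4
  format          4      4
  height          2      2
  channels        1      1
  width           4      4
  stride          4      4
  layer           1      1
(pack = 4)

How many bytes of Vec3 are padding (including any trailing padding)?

0..26  depth  (26B, 2-aligned)
26..28  -- padding (2B)
28..32  pitch  (4B, 4-aligned)
32..36  format  (4B, 4-aligned)
36..38  height  (2B, 2-aligned)
38..39  channels  (1B, 1-aligned)
39..40  -- padding (1B)
40..44  width  (4B, 4-aligned)
44..48  stride  (4B, 4-aligned)
48..49  layer  (1B, 1-aligned)
49..52  -- tail padding (3B)
sizeof = 52, alignof = 4
data bytes 46, size 52 → padding 6

6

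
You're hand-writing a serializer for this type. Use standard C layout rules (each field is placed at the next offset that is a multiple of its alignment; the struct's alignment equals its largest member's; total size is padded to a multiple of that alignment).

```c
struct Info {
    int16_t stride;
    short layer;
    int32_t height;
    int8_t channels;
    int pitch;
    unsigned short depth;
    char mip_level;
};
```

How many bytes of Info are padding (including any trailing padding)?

4

stride at 0 (size 2, align 2) → ends 2
layer at 2 (size 2, align 2) → ends 4
height at 4 (size 4, align 4) → ends 8
channels at 8 (size 1, align 1) → ends 9
pad 3 to align 4 for pitch
pitch at 12 (size 4, align 4) → ends 16
depth at 16 (size 2, align 2) → ends 18
mip_level at 18 (size 1, align 1) → ends 19
tail pad 1 to reach multiple of 4
total 20 bytes, alignment 4
data bytes 16, size 20 → padding 4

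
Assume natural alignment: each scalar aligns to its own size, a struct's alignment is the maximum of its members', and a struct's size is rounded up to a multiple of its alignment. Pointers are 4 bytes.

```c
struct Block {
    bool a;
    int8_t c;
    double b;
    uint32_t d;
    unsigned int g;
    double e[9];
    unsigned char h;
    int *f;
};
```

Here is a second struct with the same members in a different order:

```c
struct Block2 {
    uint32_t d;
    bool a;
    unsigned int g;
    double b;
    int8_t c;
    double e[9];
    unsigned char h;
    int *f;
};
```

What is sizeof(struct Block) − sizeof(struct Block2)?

a at 0 (size 1, align 1) → ends 1
c at 1 (size 1, align 1) → ends 2
pad 6 to align 8 for b
b at 8 (size 8, align 8) → ends 16
d at 16 (size 4, align 4) → ends 20
g at 20 (size 4, align 4) → ends 24
e at 24 (size 72, align 8) → ends 96
h at 96 (size 1, align 1) → ends 97
pad 3 to align 4 for f
f at 100 (size 4, align 4) → ends 104
total 104 bytes, alignment 8
— Block2 —
d at 0 (size 4, align 4) → ends 4
a at 4 (size 1, align 1) → ends 5
pad 3 to align 4 for g
g at 8 (size 4, align 4) → ends 12
pad 4 to align 8 for b
b at 16 (size 8, align 8) → ends 24
c at 24 (size 1, align 1) → ends 25
pad 7 to align 8 for e
e at 32 (size 72, align 8) → ends 104
h at 104 (size 1, align 1) → ends 105
pad 3 to align 4 for f
f at 108 (size 4, align 4) → ends 112
total 112 bytes, alignment 8
104 − 112 = -8

-8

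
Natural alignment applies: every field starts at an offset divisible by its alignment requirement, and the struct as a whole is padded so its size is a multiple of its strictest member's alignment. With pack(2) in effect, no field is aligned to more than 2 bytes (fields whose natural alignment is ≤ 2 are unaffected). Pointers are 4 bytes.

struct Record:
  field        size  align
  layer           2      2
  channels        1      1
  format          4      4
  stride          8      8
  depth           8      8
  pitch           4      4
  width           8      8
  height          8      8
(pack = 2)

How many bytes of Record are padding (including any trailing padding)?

0..2  layer  (2B, 2-aligned)
2..3  channels  (1B, 1-aligned)
3..4  -- padding (1B)
4..8  format  (4B, 2-aligned)
8..16  stride  (8B, 2-aligned)
16..24  depth  (8B, 2-aligned)
24..28  pitch  (4B, 2-aligned)
28..36  width  (8B, 2-aligned)
36..44  height  (8B, 2-aligned)
sizeof = 44, alignof = 2
data bytes 43, size 44 → padding 1

1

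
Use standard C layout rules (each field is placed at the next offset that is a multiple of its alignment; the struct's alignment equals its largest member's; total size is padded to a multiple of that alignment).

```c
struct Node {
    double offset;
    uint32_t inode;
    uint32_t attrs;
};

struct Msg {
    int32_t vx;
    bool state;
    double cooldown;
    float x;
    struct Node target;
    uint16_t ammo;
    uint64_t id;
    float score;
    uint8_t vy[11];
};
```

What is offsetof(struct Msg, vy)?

60

Node: @0: offset [8B, align 8] → 8; @8: inode [4B, align 4] → 12; @12: attrs [4B, align 4] → 16; size 16, align 8
@0: vx [4B, align 4] → 4
@4: state [1B, align 1] → 5
+3 pad (align 8)
@8: cooldown [8B, align 8] → 16
@16: x [4B, align 4] → 20
+4 pad (align 8)
@24: target [16B, align 8] → 40
@40: ammo [2B, align 2] → 42
+6 pad (align 8)
@48: id [8B, align 8] → 56
@56: score [4B, align 4] → 60
@60: vy [11B, align 1] → 71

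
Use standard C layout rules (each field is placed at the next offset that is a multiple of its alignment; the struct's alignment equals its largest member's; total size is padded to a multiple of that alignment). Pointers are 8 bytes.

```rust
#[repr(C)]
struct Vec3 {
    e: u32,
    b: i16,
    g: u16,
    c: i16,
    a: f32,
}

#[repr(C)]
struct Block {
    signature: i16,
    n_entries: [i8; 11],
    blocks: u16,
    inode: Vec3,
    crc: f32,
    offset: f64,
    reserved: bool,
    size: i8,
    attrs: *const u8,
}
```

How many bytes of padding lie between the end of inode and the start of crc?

0

Vec3: e at 0 (size 4, align 4) → ends 4; b at 4 (size 2, align 2) → ends 6; g at 6 (size 2, align 2) → ends 8; c at 8 (size 2, align 2) → ends 10; pad 2 to align 4 for a; a at 12 (size 4, align 4) → ends 16; total 16 bytes, alignment 4
signature at 0 (size 2, align 2) → ends 2
n_entries at 2 (size 11, align 1) → ends 13
pad 1 to align 2 for blocks
blocks at 14 (size 2, align 2) → ends 16
inode at 16 (size 16, align 4) → ends 32
crc at 32 (size 4, align 4) → ends 36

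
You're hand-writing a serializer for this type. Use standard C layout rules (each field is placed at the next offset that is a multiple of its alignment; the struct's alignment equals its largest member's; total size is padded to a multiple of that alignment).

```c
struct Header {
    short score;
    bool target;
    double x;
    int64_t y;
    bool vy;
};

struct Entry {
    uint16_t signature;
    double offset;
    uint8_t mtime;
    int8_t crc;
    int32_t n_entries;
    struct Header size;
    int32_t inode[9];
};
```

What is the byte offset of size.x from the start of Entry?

32

Header: score at 0 (size 2, align 2) → ends 2; target at 2 (size 1, align 1) → ends 3; pad 5 to align 8 for x; x at 8 (size 8, align 8) → ends 16; y at 16 (size 8, align 8) → ends 24; vy at 24 (size 1, align 1) → ends 25; tail pad 7 to reach multiple of 8; total 32 bytes, alignment 8
signature at 0 (size 2, align 2) → ends 2
pad 6 to align 8 for offset
offset at 8 (size 8, align 8) → ends 16
mtime at 16 (size 1, align 1) → ends 17
crc at 17 (size 1, align 1) → ends 18
pad 2 to align 4 for n_entries
n_entries at 20 (size 4, align 4) → ends 24
size at 24 (size 32, align 8) → ends 56
within Header: x at 8
24 + 8 = 32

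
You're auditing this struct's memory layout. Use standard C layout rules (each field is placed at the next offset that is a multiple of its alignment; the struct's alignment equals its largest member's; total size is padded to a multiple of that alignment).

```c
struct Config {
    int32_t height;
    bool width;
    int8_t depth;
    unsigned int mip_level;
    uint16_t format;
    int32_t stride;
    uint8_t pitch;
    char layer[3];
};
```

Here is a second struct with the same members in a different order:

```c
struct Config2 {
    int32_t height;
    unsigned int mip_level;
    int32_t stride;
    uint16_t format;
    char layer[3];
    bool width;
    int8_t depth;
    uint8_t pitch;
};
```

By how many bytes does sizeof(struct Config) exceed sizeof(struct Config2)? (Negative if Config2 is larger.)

@0: height [4B, align 4] → 4
@4: width [1B, align 1] → 5
@5: depth [1B, align 1] → 6
+2 pad (align 4)
@8: mip_level [4B, align 4] → 12
@12: format [2B, align 2] → 14
+2 pad (align 4)
@16: stride [4B, align 4] → 20
@20: pitch [1B, align 1] → 21
@21: layer [3B, align 1] → 24
size 24, align 4
— Config2 —
@0: height [4B, align 4] → 4
@4: mip_level [4B, align 4] → 8
@8: stride [4B, align 4] → 12
@12: format [2B, align 2] → 14
@14: layer [3B, align 1] → 17
@17: width [1B, align 1] → 18
@18: depth [1B, align 1] → 19
@19: pitch [1B, align 1] → 20
size 20, align 4
24 − 20 = 4

4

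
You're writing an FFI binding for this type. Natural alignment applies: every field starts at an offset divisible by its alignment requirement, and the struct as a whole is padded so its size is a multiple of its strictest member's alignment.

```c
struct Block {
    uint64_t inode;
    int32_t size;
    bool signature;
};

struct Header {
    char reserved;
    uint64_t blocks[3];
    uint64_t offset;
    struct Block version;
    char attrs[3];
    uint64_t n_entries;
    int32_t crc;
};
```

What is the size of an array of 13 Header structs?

Block: 0..8  inode  (8B, 8-aligned); 8..12  size  (4B, 4-aligned); 12..13  signature  (1B, 1-aligned); 13..16  -- tail padding (3B); sizeof = 16, alignof = 8
0..1  reserved  (1B, 1-aligned)
1..8  -- padding (7B)
8..32  blocks  (24B, 8-aligned)
32..40  offset  (8B, 8-aligned)
40..56  version  (16B, 8-aligned)
56..59  attrs  (3B, 1-aligned)
59..64  -- padding (5B)
64..72  n_entries  (8B, 8-aligned)
72..76  crc  (4B, 4-aligned)
76..80  -- tail padding (4B)
sizeof = 80, alignof = 8
array of 13: 13 × 80 = 1040

1040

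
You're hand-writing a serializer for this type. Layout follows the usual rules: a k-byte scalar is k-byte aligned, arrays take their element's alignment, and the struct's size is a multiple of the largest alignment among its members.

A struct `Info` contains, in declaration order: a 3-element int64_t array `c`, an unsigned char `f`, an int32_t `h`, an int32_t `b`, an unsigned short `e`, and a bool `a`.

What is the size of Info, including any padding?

c at 0 (size 24, align 8) → ends 24
f at 24 (size 1, align 1) → ends 25
pad 3 to align 4 for h
h at 28 (size 4, align 4) → ends 32
b at 32 (size 4, align 4) → ends 36
e at 36 (size 2, align 2) → ends 38
a at 38 (size 1, align 1) → ends 39
tail pad 1 to reach multiple of 8
total 40 bytes, alignment 8

40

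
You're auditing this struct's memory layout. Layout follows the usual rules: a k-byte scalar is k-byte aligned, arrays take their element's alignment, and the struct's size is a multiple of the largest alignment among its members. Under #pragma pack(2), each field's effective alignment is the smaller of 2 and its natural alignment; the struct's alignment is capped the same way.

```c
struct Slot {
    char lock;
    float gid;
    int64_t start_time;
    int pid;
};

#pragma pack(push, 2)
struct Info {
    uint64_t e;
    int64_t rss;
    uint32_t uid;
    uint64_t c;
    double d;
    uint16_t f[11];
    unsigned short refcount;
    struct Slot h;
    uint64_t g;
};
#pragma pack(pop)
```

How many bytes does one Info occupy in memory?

92

Slot: @0: lock [1B, align 1] → 1; +3 pad (align 4); @4: gid [4B, align 4] → 8; @8: start_time [8B, align 8] → 16; @16: pid [4B, align 4] → 20; +4 tail pad (align 8); size 24, align 8
@0: e [8B, align 2] → 8
@8: rss [8B, align 2] → 16
@16: uid [4B, align 2] → 20
@20: c [8B, align 2] → 28
@28: d [8B, align 2] → 36
@36: f [22B, align 2] → 58
@58: refcount [2B, align 2] → 60
@60: h [24B, align 2] → 84
@84: g [8B, align 2] → 92
size 92, align 2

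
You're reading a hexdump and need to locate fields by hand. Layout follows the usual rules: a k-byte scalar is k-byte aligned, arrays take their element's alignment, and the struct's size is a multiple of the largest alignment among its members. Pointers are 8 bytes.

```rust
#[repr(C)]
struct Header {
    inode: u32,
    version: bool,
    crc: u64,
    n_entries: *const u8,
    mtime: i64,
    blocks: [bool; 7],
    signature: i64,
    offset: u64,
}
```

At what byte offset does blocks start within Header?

32

@0: inode [4B, align 4] → 4
@4: version [1B, align 1] → 5
+3 pad (align 8)
@8: crc [8B, align 8] → 16
@16: n_entries [8B, align 8] → 24
@24: mtime [8B, align 8] → 32
@32: blocks [7B, align 1] → 39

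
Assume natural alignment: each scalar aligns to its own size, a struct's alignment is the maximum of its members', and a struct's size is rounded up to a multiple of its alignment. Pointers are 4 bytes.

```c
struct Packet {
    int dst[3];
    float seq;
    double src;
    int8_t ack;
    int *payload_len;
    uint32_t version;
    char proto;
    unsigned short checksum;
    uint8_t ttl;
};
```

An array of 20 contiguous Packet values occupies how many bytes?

@0: dst [12B, align 4] → 12
@12: seq [4B, align 4] → 16
@16: src [8B, align 8] → 24
@24: ack [1B, align 1] → 25
+3 pad (align 4)
@28: payload_len [4B, align 4] → 32
@32: version [4B, align 4] → 36
@36: proto [1B, align 1] → 37
+1 pad (align 2)
@38: checksum [2B, align 2] → 40
@40: ttl [1B, align 1] → 41
+7 tail pad (align 8)
size 48, align 8
array of 20: 20 × 48 = 960

960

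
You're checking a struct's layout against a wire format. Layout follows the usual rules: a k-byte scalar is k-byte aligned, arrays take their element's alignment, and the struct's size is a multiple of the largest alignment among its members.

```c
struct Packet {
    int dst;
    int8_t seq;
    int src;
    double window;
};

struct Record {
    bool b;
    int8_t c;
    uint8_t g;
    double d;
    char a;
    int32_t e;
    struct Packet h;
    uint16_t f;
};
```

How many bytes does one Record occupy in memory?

Packet: 0..4  dst  (4B, 4-aligned); 4..5  seq  (1B, 1-aligned); 5..8  -- padding (3B); 8..12  src  (4B, 4-aligned); 12..16  -- padding (4B); 16..24  window  (8B, 8-aligned); sizeof = 24, alignof = 8
0..1  b  (1B, 1-aligned)
1..2  c  (1B, 1-aligned)
2..3  g  (1B, 1-aligned)
3..8  -- padding (5B)
8..16  d  (8B, 8-aligned)
16..17  a  (1B, 1-aligned)
17..20  -- padding (3B)
20..24  e  (4B, 4-aligned)
24..48  h  (24B, 8-aligned)
48..50  f  (2B, 2-aligned)
50..56  -- tail padding (6B)
sizeof = 56, alignof = 8

56 bytes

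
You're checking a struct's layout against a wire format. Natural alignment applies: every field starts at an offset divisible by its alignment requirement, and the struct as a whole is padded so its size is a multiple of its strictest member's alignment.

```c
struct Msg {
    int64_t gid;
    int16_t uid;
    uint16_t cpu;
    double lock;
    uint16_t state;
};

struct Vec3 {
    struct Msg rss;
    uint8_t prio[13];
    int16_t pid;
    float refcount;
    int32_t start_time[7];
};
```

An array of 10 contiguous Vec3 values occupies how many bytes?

800

Msg: gid at 0 (size 8, align 8) → ends 8; uid at 8 (size 2, align 2) → ends 10; cpu at 10 (size 2, align 2) → ends 12; pad 4 to align 8 for lock; lock at 16 (size 8, align 8) → ends 24; state at 24 (size 2, align 2) → ends 26; tail pad 6 to reach multiple of 8; total 32 bytes, alignment 8
rss at 0 (size 32, align 8) → ends 32
prio at 32 (size 13, align 1) → ends 45
pad 1 to align 2 for pid
pid at 46 (size 2, align 2) → ends 48
refcount at 48 (size 4, align 4) → ends 52
start_time at 52 (size 28, align 4) → ends 80
total 80 bytes, alignment 8
array of 10: 10 × 80 = 800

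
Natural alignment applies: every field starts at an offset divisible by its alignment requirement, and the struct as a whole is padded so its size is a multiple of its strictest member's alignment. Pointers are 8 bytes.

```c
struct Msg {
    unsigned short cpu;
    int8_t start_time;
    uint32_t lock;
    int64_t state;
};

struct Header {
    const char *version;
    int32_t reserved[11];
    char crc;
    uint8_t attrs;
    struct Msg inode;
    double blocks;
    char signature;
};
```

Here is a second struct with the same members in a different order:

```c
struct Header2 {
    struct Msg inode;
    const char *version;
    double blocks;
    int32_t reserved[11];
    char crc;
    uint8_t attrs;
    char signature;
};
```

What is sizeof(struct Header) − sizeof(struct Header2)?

8

Msg: @0: cpu [2B, align 2] → 2; @2: start_time [1B, align 1] → 3; +1 pad (align 4); @4: lock [4B, align 4] → 8; @8: state [8B, align 8] → 16; size 16, align 8
@0: version [8B, align 8] → 8
@8: reserved [44B, align 4] → 52
@52: crc [1B, align 1] → 53
@53: attrs [1B, align 1] → 54
+2 pad (align 8)
@56: inode [16B, align 8] → 72
@72: blocks [8B, align 8] → 80
@80: signature [1B, align 1] → 81
+7 tail pad (align 8)
size 88, align 8
— Header2 —
@0: inode [16B, align 8] → 16
@16: version [8B, align 8] → 24
@24: blocks [8B, align 8] → 32
@32: reserved [44B, align 4] → 76
@76: crc [1B, align 1] → 77
@77: attrs [1B, align 1] → 78
@78: signature [1B, align 1] → 79
+1 tail pad (align 8)
size 80, align 8
88 − 80 = 8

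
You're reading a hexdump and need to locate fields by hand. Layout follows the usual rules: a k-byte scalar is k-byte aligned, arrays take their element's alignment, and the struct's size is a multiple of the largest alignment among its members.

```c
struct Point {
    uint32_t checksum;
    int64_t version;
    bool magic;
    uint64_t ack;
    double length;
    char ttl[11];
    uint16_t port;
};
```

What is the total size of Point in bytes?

@0: checksum [4B, align 4] → 4
+4 pad (align 8)
@8: version [8B, align 8] → 16
@16: magic [1B, align 1] → 17
+7 pad (align 8)
@24: ack [8B, align 8] → 32
@32: length [8B, align 8] → 40
@40: ttl [11B, align 1] → 51
+1 pad (align 2)
@52: port [2B, align 2] → 54
+2 tail pad (align 8)
size 56, align 8

56 bytes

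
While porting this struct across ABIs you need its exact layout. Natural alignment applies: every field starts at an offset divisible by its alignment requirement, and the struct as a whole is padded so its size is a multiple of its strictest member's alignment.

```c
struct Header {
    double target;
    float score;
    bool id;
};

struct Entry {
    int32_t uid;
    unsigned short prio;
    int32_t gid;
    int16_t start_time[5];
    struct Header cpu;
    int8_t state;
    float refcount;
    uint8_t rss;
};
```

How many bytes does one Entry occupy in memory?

Header: target at 0 (size 8, align 8) → ends 8; score at 8 (size 4, align 4) → ends 12; id at 12 (size 1, align 1) → ends 13; tail pad 3 to reach multiple of 8; total 16 bytes, alignment 8
uid at 0 (size 4, align 4) → ends 4
prio at 4 (size 2, align 2) → ends 6
pad 2 to align 4 for gid
gid at 8 (size 4, align 4) → ends 12
start_time at 12 (size 10, align 2) → ends 22
pad 2 to align 8 for cpu
cpu at 24 (size 16, align 8) → ends 40
state at 40 (size 1, align 1) → ends 41
pad 3 to align 4 for refcount
refcount at 44 (size 4, align 4) → ends 48
rss at 48 (size 1, align 1) → ends 49
tail pad 7 to reach multiple of 8
total 56 bytes, alignment 8

56 bytes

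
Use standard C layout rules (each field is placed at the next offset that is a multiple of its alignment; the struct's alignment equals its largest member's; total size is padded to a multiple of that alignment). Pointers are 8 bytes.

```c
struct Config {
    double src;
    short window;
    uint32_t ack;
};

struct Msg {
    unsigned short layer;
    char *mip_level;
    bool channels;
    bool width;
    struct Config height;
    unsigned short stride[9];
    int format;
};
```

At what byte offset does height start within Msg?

Config: src at 0 (size 8, align 8) → ends 8; window at 8 (size 2, align 2) → ends 10; pad 2 to align 4 for ack; ack at 12 (size 4, align 4) → ends 16; total 16 bytes, alignment 8
layer at 0 (size 2, align 2) → ends 2
pad 6 to align 8 for mip_level
mip_level at 8 (size 8, align 8) → ends 16
channels at 16 (size 1, align 1) → ends 17
width at 17 (size 1, align 1) → ends 18
pad 6 to align 8 for height
height at 24 (size 16, align 8) → ends 40

24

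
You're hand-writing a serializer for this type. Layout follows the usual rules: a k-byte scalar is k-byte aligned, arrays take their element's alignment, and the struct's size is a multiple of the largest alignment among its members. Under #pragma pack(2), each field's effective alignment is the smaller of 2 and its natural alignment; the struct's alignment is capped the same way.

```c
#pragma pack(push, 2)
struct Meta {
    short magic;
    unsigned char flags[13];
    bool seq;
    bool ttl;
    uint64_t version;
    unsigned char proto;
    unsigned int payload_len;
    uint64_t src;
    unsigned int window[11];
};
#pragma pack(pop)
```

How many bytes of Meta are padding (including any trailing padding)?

magic at 0 (size 2, align 2) → ends 2
flags at 2 (size 13, align 1) → ends 15
seq at 15 (size 1, align 1) → ends 16
ttl at 16 (size 1, align 1) → ends 17
pad 1 to align 2 for version
version at 18 (size 8, align 2) → ends 26
proto at 26 (size 1, align 1) → ends 27
pad 1 to align 2 for payload_len
payload_len at 28 (size 4, align 2) → ends 32
src at 32 (size 8, align 2) → ends 40
window at 40 (size 44, align 2) → ends 84
total 84 bytes, alignment 2
data bytes 82, size 84 → padding 2

2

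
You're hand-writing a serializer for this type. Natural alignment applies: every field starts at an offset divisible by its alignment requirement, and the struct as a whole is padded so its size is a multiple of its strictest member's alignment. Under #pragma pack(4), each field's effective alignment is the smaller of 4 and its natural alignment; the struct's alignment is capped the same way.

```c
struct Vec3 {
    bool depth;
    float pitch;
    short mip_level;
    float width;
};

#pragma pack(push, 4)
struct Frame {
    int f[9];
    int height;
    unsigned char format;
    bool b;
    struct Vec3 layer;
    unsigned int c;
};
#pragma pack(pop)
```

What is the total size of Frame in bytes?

64 bytes

Vec3: 0..1  depth  (1B, 1-aligned); 1..4  -- padding (3B); 4..8  pitch  (4B, 4-aligned); 8..10  mip_level  (2B, 2-aligned); 10..12  -- padding (2B); 12..16  width  (4B, 4-aligned); sizeof = 16, alignof = 4
0..36  f  (36B, 4-aligned)
36..40  height  (4B, 4-aligned)
40..41  format  (1B, 1-aligned)
41..42  b  (1B, 1-aligned)
42..44  -- padding (2B)
44..60  layer  (16B, 4-aligned)
60..64  c  (4B, 4-aligned)
sizeof = 64, alignof = 4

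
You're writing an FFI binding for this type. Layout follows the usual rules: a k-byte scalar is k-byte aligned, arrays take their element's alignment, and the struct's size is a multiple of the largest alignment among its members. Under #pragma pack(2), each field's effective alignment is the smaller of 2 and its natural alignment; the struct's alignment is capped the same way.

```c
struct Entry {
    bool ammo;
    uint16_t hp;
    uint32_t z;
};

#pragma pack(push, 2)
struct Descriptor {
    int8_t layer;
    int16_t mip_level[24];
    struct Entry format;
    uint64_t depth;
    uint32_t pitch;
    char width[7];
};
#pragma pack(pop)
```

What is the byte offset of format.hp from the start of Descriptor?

Entry: 0..1  ammo  (1B, 1-aligned); 1..2  -- padding (1B); 2..4  hp  (2B, 2-aligned); 4..8  z  (4B, 4-aligned); sizeof = 8, alignof = 4
0..1  layer  (1B, 1-aligned)
1..2  -- padding (1B)
2..50  mip_level  (48B, 2-aligned)
50..58  format  (8B, 2-aligned)
within Entry: hp at 2
50 + 2 = 52

52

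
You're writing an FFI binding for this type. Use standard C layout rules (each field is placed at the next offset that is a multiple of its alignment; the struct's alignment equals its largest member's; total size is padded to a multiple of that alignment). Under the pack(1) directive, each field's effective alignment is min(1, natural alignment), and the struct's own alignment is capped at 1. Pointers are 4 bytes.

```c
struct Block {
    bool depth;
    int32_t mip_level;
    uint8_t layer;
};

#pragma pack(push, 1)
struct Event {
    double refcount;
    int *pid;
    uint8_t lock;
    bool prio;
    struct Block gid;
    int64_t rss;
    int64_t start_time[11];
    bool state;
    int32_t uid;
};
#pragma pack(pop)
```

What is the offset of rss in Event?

Block: @0: depth [1B, align 1] → 1; +3 pad (align 4); @4: mip_level [4B, align 4] → 8; @8: layer [1B, align 1] → 9; +3 tail pad (align 4); size 12, align 4
@0: refcount [8B, align 1] → 8
@8: pid [4B, align 1] → 12
@12: lock [1B, align 1] → 13
@13: prio [1B, align 1] → 14
@14: gid [12B, align 1] → 26
@26: rss [8B, align 1] → 34

26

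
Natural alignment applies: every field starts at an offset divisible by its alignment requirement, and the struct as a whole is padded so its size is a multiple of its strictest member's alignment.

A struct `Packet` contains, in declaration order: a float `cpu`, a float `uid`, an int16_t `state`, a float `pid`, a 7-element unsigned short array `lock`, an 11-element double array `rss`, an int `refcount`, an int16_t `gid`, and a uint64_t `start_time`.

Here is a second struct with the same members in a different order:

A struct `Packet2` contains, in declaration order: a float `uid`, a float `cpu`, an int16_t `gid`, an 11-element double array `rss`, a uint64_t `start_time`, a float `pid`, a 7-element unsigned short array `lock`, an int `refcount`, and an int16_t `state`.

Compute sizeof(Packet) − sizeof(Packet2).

-8

@0: cpu [4B, align 4] → 4
@4: uid [4B, align 4] → 8
@8: state [2B, align 2] → 10
+2 pad (align 4)
@12: pid [4B, align 4] → 16
@16: lock [14B, align 2] → 30
+2 pad (align 8)
@32: rss [88B, align 8] → 120
@120: refcount [4B, align 4] → 124
@124: gid [2B, align 2] → 126
+2 pad (align 8)
@128: start_time [8B, align 8] → 136
size 136, align 8
— Packet2 —
@0: uid [4B, align 4] → 4
@4: cpu [4B, align 4] → 8
@8: gid [2B, align 2] → 10
+6 pad (align 8)
@16: rss [88B, align 8] → 104
@104: start_time [8B, align 8] → 112
@112: pid [4B, align 4] → 116
@116: lock [14B, align 2] → 130
+2 pad (align 4)
@132: refcount [4B, align 4] → 136
@136: state [2B, align 2] → 138
+6 tail pad (align 8)
size 144, align 8
136 − 144 = -8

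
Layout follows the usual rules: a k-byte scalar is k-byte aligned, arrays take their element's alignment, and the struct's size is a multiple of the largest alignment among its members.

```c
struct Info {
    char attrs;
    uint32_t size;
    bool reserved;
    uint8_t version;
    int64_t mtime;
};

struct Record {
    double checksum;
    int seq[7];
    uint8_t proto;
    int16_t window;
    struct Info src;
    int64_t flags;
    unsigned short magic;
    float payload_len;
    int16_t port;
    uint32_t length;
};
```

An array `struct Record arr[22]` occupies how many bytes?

1936

Info: attrs at 0 (size 1, align 1) → ends 1; pad 3 to align 4 for size; size at 4 (size 4, align 4) → ends 8; reserved at 8 (size 1, align 1) → ends 9; version at 9 (size 1, align 1) → ends 10; pad 6 to align 8 for mtime; mtime at 16 (size 8, align 8) → ends 24; total 24 bytes, alignment 8
checksum at 0 (size 8, align 8) → ends 8
seq at 8 (size 28, align 4) → ends 36
proto at 36 (size 1, align 1) → ends 37
pad 1 to align 2 for window
window at 38 (size 2, align 2) → ends 40
src at 40 (size 24, align 8) → ends 64
flags at 64 (size 8, align 8) → ends 72
magic at 72 (size 2, align 2) → ends 74
pad 2 to align 4 for payload_len
payload_len at 76 (size 4, align 4) → ends 80
port at 80 (size 2, align 2) → ends 82
pad 2 to align 4 for length
length at 84 (size 4, align 4) → ends 88
total 88 bytes, alignment 8
array of 22: 22 × 88 = 1936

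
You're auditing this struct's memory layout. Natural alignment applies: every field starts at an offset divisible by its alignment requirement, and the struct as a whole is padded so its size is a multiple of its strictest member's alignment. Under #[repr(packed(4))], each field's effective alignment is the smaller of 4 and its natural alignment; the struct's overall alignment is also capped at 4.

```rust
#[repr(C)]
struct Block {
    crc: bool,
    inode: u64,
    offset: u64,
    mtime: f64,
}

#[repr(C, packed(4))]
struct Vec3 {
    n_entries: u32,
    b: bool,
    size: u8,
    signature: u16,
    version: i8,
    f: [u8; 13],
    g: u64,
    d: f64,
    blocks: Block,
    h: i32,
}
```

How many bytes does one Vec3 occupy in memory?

76 bytes

Block: 0..1  crc  (1B, 1-aligned); 1..8  -- padding (7B); 8..16  inode  (8B, 8-aligned); 16..24  offset  (8B, 8-aligned); 24..32  mtime  (8B, 8-aligned); sizeof = 32, alignof = 8
0..4  n_entries  (4B, 4-aligned)
4..5  b  (1B, 1-aligned)
5..6  size  (1B, 1-aligned)
6..8  signature  (2B, 2-aligned)
8..9  version  (1B, 1-aligned)
9..22  f  (13B, 1-aligned)
22..24  -- padding (2B)
24..32  g  (8B, 4-aligned)
32..40  d  (8B, 4-aligned)
40..72  blocks  (32B, 4-aligned)
72..76  h  (4B, 4-aligned)
sizeof = 76, alignof = 4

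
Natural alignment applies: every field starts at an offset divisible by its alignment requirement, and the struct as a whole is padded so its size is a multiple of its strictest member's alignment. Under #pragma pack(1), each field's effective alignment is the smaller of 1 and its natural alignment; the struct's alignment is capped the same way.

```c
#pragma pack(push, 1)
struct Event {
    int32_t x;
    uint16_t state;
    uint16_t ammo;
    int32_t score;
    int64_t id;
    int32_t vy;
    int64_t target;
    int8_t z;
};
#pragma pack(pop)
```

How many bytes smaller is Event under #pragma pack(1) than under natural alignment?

natural layout:
  @0: x [4B, align 4] → 4
  @4: state [2B, align 2] → 6
  @6: ammo [2B, align 2] → 8
  @8: score [4B, align 4] → 12
  +4 pad (align 8)
  @16: id [8B, align 8] → 24
  @24: vy [4B, align 4] → 28
  +4 pad (align 8)
  @32: target [8B, align 8] → 40
  @40: z [1B, align 1] → 41
  +7 tail pad (align 8)
  size 48, align 8
packed(1) layout:
  @0: x [4B, align 1] → 4
  @4: state [2B, align 1] → 6
  @6: ammo [2B, align 1] → 8
  @8: score [4B, align 1] → 12
  @12: id [8B, align 1] → 20
  @20: vy [4B, align 1] → 24
  @24: target [8B, align 1] → 32
  @32: z [1B, align 1] → 33
  size 33, align 1
48 − 33 = 15

15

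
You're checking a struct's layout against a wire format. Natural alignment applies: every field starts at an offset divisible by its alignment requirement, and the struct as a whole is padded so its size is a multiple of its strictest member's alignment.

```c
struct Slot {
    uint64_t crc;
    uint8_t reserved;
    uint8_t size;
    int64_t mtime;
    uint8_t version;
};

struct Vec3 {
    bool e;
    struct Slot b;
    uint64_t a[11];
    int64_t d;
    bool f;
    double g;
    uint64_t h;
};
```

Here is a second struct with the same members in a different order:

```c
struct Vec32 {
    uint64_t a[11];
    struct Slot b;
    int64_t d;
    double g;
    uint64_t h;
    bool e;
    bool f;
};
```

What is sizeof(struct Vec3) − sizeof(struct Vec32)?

Slot: @0: crc [8B, align 8] → 8; @8: reserved [1B, align 1] → 9; @9: size [1B, align 1] → 10; +6 pad (align 8); @16: mtime [8B, align 8] → 24; @24: version [1B, align 1] → 25; +7 tail pad (align 8); size 32, align 8
@0: e [1B, align 1] → 1
+7 pad (align 8)
@8: b [32B, align 8] → 40
@40: a [88B, align 8] → 128
@128: d [8B, align 8] → 136
@136: f [1B, align 1] → 137
+7 pad (align 8)
@144: g [8B, align 8] → 152
@152: h [8B, align 8] → 160
size 160, align 8
— Vec32 —
@0: a [88B, align 8] → 88
@88: b [32B, align 8] → 120
@120: d [8B, align 8] → 128
@128: g [8B, align 8] → 136
@136: h [8B, align 8] → 144
@144: e [1B, align 1] → 145
@145: f [1B, align 1] → 146
+6 tail pad (align 8)
size 152, align 8
160 − 152 = 8

8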